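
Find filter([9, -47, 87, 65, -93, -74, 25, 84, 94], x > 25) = [87, 65, 84, 94]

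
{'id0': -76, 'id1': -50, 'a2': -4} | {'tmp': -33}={'id0': -76, 'id1': -50, 'a2': -4, 'tmp': -33}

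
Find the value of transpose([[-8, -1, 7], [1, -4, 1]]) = [[-8, 1], [-1, -4], [7, 1]]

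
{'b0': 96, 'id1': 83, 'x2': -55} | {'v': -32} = {'b0': 96, 'id1': 83, 'x2': -55, 'v': -32}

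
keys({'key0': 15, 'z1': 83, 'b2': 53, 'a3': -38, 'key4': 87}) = ['key0', 'z1', 'b2', 'a3', 'key4']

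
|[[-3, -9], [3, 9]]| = 0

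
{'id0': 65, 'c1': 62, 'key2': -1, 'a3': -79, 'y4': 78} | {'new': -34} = {'id0': 65, 'c1': 62, 'key2': -1, 'a3': -79, 'y4': 78, 'new': -34}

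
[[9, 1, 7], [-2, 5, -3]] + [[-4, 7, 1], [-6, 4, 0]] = [[5, 8, 8], [-8, 9, -3]]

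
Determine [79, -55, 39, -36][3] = -36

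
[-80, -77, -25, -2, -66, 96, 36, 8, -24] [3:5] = [-2, -66]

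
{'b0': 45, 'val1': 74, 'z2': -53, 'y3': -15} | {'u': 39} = {'b0': 45, 'val1': 74, 'z2': -53, 'y3': -15, 'u': 39}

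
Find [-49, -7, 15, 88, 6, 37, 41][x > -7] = [15, 88, 6, 37, 41]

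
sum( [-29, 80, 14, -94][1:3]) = 94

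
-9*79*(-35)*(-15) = -373275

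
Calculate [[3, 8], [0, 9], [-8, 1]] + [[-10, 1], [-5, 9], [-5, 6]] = [[-7, 9], [-5, 18], [-13, 7]]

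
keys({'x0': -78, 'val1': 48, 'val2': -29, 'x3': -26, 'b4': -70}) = ['x0', 'val1', 'val2', 'x3', 'b4']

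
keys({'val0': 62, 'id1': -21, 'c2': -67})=['val0', 'id1', 'c2']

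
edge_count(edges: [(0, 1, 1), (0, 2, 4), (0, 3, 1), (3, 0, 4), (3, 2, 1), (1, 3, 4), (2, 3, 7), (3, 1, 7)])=8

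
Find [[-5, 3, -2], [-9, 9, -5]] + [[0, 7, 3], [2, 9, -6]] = [[-5, 10, 1], [-7, 18, -11]]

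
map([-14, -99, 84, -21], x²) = [196, 9801, 7056, 441]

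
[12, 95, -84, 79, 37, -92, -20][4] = 37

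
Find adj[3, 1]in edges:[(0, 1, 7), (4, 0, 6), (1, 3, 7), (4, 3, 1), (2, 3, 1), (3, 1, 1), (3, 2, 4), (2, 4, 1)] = 1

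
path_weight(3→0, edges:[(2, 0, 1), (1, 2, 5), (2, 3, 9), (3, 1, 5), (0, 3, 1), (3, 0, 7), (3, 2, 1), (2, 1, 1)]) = w(3→0)=7
= 7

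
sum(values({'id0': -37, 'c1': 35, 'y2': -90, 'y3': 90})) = -2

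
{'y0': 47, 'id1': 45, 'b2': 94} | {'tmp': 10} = {'y0': 47, 'id1': 45, 'b2': 94, 'tmp': 10}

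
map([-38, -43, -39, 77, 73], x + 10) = -38+10=-28, -43+10=-33, -39+10=-29, 77+10=87, 73+10=83
= [-28, -33, -29, 87, 83]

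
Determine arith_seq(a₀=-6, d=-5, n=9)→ [-6, -11, -16, -21, -26, -31, -36, -41, -46]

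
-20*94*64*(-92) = 11069440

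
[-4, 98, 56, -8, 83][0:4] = [-4, 98, 56, -8]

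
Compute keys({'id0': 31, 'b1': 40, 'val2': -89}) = ['id0', 'b1', 'val2']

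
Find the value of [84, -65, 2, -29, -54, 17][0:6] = [84, -65, 2, -29, -54, 17]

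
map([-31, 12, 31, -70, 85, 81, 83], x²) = [961, 144, 961, 4900, 7225, 6561, 6889]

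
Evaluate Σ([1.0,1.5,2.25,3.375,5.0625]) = 13.1875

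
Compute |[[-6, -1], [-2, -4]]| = 22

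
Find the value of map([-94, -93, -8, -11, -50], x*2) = -94*2=-188, -93*2=-186, -8*2=-16, -11*2=-22, -50*2=-100
= [-188, -186, -16, -22, -100]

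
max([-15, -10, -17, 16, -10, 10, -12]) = 16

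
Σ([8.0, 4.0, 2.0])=8.0 + 4.0 + 2.0
= 14.0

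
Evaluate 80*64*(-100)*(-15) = 7680000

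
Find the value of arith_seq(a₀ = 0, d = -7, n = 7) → [0, -7, -14, -21, -28, -35, -42]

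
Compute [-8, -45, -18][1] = -45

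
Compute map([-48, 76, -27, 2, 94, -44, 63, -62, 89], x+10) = -48+10=-38, 76+10=86, -27+10=-17, 2+10=12, 94+10=104, -44+10=-34, 63+10=73, -62+10=-52, 89+10=99
= [-38, 86, -17, 12, 104, -34, 73, -52, 99]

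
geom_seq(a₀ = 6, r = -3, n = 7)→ [6, -18, 54, -162, 486, -1458, 4374]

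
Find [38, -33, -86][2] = -86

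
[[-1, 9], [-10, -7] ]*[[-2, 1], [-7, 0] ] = [[-61, -1], [69, -10]]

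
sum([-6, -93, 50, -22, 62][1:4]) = -65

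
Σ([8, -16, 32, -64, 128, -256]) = 8 + -16 + 32 + -64 + 128 + -256
= -168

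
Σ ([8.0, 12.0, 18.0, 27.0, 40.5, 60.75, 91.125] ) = 257.375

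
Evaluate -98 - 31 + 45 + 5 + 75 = -4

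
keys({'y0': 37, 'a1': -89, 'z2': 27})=['y0', 'a1', 'z2']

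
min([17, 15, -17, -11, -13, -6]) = -17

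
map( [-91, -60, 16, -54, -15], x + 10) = -91+10=-81, -60+10=-50, 16+10=26, -54+10=-44, -15+10=-5
= [-81, -50, 26, -44, -5]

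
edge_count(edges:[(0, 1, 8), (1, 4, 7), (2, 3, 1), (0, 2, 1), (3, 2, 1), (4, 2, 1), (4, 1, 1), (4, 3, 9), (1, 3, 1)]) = 9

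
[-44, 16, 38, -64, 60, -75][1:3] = [16, 38]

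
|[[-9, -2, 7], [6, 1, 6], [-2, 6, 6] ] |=(1)*(-9)*det([[1, 6], [6, 6]]) + (-1)*(-2)*det([[6, 6], [-2, 6]]) + (1)*(7)*det([[6, 1], [-2, 6]])
= 270 + 96 + 266
= 632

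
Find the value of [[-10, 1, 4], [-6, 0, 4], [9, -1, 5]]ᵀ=[[-10, -6, 9], [1, 0, -1], [4, 4, 5]]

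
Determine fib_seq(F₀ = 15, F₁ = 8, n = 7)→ F_2 = F_1 + F_0 = 23
F_3 = F_2 + F_1 = 31
F_4 = F_3 + F_2 = 54
...
= [15, 8, 23, 31, 54, 85, 139]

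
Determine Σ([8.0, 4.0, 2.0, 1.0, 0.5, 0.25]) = 8.0 + 4.0 + 2.0 + 1.0 + 0.5 + 0.25
= 15.75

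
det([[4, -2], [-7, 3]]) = -2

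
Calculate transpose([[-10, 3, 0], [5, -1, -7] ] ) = [[-10, 5], [3, -1], [0, -7]]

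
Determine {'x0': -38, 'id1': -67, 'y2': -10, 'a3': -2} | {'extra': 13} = {'x0': -38, 'id1': -67, 'y2': -10, 'a3': -2, 'extra': 13}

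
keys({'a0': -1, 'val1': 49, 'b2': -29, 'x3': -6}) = ['a0', 'val1', 'b2', 'x3']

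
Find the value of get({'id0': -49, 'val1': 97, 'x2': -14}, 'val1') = 97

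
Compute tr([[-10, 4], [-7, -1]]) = diagonal: (-10) + (-1)
= -11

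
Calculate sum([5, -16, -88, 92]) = 5 + (-16) + (-88) + 92
= -7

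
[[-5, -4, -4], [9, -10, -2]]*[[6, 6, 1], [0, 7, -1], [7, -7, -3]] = [[-58, -30, 11], [40, -2, 25]]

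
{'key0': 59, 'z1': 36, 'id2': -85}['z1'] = 36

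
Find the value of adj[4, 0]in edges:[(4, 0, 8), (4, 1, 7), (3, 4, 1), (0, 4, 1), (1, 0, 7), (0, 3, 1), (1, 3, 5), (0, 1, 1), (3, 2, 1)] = 8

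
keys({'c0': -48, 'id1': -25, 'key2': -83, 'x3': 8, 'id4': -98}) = ['c0', 'id1', 'key2', 'x3', 'id4']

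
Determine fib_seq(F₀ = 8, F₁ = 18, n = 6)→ [8, 18, 26, 44, 70, 114]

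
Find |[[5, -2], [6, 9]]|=(5)*(9) - (-2)*(6)
= 57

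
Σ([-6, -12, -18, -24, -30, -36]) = (-6) + (-12) + (-18) + (-24) + (-30) + (-36)
= -126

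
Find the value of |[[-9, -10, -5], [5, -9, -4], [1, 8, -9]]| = -1672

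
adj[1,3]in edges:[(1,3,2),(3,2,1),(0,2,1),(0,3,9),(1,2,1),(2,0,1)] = 2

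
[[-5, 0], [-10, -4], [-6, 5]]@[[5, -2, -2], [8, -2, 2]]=C[0][0] = (-5)*(5) + (0)*(8) = -25
C[0][1] = (-5)*(-2) + (0)*(-2) = 10
C[0][2] = (-5)*(-2) + (0)*(2) = 10
C[1][0] = (-10)*(5) + (-4)*(8) = -82
C[1][1] = (-10)*(-2) + (-4)*(-2) = 28
C[1][2] = (-10)*(-2) + (-4)*(2) = 12
... (3 more cells)
= [[-25, 10, 10], [-82, 28, 12], [10, 2, 22]]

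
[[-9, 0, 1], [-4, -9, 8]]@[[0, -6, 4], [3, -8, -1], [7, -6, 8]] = [[7, 48, -28], [29, 48, 57]]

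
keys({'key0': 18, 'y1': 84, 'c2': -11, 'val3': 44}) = ['key0', 'y1', 'c2', 'val3']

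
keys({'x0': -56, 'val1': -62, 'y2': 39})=['x0', 'val1', 'y2']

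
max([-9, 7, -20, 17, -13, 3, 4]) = 17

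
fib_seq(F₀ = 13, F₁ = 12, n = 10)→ [13, 12, 25, 37, 62, 99, 161, 260, 421, 681]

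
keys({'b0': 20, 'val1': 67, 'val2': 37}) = ['b0', 'val1', 'val2']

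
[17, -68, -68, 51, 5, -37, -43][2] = -68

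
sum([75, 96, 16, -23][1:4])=89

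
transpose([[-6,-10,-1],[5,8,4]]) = [[-6, 5], [-10, 8], [-1, 4]]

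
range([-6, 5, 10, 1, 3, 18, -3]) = 24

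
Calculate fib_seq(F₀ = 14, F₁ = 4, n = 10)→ [14, 4, 18, 22, 40, 62, 102, 164, 266, 430]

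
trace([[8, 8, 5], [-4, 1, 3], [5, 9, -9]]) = diagonal: 8 + 1 + (-9)
= 0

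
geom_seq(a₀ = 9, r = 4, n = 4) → a_0 = 9*4^0 = 9
a_1 = 9*4^1 = 36
a_2 = 9*4^2 = 144
...
= [9, 36, 144, 576]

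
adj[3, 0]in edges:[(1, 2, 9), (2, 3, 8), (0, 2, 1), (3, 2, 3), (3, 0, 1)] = 1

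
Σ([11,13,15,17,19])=11 + 13 + 15 + 17 + 19
= 75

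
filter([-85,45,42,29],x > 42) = [45]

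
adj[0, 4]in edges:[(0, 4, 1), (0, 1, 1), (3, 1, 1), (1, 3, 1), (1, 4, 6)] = 1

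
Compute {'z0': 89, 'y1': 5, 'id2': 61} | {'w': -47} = {'z0': 89, 'y1': 5, 'id2': 61, 'w': -47}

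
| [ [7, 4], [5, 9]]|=(7)*(9) - (4)*(5)
= 43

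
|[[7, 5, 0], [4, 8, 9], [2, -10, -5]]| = (1)*(7)*det([[8, 9], [-10, -5]]) + (-1)*(5)*det([[4, 9], [2, -5]]) + (1)*(0)*det([[4, 8], [2, -10]])
= 350 + 190 + 0
= 540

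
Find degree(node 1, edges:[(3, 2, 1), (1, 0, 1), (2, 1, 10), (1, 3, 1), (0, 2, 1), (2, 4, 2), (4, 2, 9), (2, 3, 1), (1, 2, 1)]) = 4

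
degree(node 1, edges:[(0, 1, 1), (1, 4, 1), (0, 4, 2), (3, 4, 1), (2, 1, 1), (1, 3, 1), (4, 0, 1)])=incident: (0,1), (1,4), (2,1), (1,3)
= 4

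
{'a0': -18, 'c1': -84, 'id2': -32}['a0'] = -18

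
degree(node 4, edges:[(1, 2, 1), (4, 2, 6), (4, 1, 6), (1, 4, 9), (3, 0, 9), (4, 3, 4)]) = 4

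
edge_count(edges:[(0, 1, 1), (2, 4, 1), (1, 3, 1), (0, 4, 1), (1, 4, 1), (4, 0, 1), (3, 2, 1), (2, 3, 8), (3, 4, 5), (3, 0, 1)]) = 10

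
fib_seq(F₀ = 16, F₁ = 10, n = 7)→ F_2 = F_1 + F_0 = 26
F_3 = F_2 + F_1 = 36
F_4 = F_3 + F_2 = 62
...
= [16, 10, 26, 36, 62, 98, 160]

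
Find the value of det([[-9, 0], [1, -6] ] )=54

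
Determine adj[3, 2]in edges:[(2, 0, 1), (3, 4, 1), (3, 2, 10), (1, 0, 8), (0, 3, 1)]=10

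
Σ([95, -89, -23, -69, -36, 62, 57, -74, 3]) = 95 + (-89) + (-23) + (-69) + (-36) + 62 + 57 + (-74) + 3
= -74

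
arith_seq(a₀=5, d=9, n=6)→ [5, 14, 23, 32, 41, 50]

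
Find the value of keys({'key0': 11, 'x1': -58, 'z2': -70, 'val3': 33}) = ['key0', 'x1', 'z2', 'val3']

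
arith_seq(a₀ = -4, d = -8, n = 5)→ a_0 = -4 + 0*-8 = -4
a_1 = -4 + 1*-8 = -12
a_2 = -4 + 2*-8 = -20
...
= [-4, -12, -20, -28, -36]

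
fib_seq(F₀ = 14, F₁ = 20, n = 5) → F_2 = F_1 + F_0 = 34
F_3 = F_2 + F_1 = 54
F_4 = F_3 + F_2 = 88
= [14, 20, 34, 54, 88]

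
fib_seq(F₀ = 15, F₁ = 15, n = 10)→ [15, 15, 30, 45, 75, 120, 195, 315, 510, 825]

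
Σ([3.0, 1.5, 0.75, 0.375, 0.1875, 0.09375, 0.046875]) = 5.953125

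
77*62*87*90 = 37380420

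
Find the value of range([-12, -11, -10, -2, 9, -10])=21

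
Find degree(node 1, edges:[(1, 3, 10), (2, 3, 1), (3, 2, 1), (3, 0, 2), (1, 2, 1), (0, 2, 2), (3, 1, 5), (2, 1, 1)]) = 4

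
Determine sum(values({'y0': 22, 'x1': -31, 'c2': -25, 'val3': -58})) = -92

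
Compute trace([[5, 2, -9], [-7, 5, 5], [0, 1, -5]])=5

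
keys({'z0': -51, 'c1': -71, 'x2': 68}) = ['z0', 'c1', 'x2']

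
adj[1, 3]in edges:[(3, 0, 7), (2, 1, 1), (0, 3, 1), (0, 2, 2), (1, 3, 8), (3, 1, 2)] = 8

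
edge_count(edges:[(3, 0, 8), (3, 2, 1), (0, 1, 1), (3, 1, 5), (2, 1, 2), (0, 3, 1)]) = 6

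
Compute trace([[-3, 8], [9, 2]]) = diagonal: (-3) + 2
= -1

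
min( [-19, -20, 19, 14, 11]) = -20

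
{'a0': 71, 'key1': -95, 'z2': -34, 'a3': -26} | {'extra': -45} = {'a0': 71, 'key1': -95, 'z2': -34, 'a3': -26, 'extra': -45}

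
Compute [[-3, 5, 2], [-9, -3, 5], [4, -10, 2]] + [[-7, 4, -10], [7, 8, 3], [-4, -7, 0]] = [[-10, 9, -8], [-2, 5, 8], [0, -17, 2]]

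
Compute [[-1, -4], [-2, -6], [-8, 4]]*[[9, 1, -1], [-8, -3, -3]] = [[23, 11, 13], [30, 16, 20], [-104, -20, -4]]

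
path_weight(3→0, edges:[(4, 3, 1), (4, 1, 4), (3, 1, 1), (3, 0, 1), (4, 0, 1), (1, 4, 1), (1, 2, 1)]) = w(3→0)=1
= 1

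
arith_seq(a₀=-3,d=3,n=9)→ [-3, 0, 3, 6, 9, 12, 15, 18, 21]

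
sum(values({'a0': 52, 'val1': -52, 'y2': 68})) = 68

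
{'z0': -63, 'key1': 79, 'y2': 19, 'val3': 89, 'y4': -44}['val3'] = 89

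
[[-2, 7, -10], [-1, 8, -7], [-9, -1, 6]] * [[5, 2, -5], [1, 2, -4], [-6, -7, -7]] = [[57, 80, 52], [45, 63, 22], [-82, -62, 7]]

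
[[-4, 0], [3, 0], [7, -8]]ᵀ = [[-4, 3, 7], [0, 0, -8]]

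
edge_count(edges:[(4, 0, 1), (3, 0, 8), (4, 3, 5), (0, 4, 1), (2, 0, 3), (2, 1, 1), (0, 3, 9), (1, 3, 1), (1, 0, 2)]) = 9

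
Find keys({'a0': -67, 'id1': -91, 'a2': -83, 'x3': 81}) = ['a0', 'id1', 'a2', 'x3']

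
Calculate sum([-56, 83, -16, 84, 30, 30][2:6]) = slice → [-16, 84, 30, 30]
(-16) + 84 + 30 + 30
= 128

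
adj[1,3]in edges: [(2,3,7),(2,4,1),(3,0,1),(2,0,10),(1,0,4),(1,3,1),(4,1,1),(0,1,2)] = 1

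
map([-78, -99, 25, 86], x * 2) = -78*2=-156, -99*2=-198, 25*2=50, 86*2=172
= [-156, -198, 50, 172]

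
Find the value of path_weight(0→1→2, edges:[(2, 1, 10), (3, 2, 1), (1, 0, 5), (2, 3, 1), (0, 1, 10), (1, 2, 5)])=w(0→1)=10 + w(1→2)=5
= 15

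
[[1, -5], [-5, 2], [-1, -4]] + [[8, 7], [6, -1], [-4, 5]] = [[9, 2], [1, 1], [-5, 1]]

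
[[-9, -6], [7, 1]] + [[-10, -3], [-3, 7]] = [[-19, -9], [4, 8]]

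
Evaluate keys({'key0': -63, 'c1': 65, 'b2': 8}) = ['key0', 'c1', 'b2']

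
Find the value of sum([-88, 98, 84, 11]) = 105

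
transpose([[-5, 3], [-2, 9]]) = [[-5, -2], [3, 9]]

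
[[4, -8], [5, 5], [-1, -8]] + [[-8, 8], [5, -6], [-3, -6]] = [[-4, 0], [10, -1], [-4, -14]]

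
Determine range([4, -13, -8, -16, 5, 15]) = 31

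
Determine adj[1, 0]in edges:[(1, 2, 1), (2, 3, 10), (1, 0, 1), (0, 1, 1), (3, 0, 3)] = 1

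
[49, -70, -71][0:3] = [49, -70, -71]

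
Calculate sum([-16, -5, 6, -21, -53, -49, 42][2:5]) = -68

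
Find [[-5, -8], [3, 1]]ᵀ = [[-5, 3], [-8, 1]]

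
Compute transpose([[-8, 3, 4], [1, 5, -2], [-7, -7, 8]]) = [[-8, 1, -7], [3, 5, -7], [4, -2, 8]]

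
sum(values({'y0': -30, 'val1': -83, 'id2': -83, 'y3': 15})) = -181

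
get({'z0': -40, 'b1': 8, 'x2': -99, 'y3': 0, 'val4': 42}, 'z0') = -40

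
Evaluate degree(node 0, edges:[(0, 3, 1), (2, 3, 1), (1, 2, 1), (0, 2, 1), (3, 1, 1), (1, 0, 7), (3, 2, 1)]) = 3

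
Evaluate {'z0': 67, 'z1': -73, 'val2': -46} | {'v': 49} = {'z0': 67, 'z1': -73, 'val2': -46, 'v': 49}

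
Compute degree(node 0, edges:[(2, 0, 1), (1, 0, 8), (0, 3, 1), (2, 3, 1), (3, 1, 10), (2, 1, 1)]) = 3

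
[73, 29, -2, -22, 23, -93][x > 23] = [73, 29]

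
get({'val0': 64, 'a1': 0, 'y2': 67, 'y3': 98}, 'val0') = 64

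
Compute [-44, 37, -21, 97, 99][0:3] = [-44, 37, -21]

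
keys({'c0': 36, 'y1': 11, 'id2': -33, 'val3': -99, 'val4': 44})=['c0', 'y1', 'id2', 'val3', 'val4']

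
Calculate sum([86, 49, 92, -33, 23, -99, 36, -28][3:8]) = -101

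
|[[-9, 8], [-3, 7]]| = (-9)*(7) - (8)*(-3)
= -39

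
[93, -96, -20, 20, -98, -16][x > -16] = [93, 20]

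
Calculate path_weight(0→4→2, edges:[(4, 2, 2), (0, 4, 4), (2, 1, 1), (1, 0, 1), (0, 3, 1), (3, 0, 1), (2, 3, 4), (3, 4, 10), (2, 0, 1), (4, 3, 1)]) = 6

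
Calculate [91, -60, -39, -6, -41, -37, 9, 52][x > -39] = [91, -6, -37, 9, 52]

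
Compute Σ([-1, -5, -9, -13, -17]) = -45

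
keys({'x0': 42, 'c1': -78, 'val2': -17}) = ['x0', 'c1', 'val2']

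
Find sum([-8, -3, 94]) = 83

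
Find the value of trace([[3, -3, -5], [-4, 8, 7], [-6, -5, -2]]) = diagonal: 3 + 8 + (-2)
= 9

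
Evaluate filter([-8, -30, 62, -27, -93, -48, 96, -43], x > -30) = keep x where x > -30: -8✓, -30✗, 62✓, -27✓, -93✗, -48✗, 96✓, -43✗
= [-8, 62, -27, 96]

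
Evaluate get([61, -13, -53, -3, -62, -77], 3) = -3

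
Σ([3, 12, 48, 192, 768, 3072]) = 3 + 12 + 48 + 192 + 768 + 3072
= 4095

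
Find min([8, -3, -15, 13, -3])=-15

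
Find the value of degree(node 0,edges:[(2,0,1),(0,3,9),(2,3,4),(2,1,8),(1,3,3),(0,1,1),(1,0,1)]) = 4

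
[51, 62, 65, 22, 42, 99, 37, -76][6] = 37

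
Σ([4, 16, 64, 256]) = 4 + 16 + 64 + 256
= 340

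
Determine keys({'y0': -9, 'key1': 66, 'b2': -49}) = ['y0', 'key1', 'b2']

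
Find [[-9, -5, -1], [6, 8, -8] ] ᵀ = [[-9, 6], [-5, 8], [-1, -8]]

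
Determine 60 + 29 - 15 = 74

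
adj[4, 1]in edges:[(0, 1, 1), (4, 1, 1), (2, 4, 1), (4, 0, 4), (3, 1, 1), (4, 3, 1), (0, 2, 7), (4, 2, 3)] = 1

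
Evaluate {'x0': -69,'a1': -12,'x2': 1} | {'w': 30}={'x0': -69, 'a1': -12, 'x2': 1, 'w': 30}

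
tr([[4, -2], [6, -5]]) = diagonal: 4 + (-5)
= -1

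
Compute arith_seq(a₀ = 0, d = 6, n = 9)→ a_0 = 0 + 0*6 = 0
a_1 = 0 + 1*6 = 6
a_2 = 0 + 2*6 = 12
...
= [0, 6, 12, 18, 24, 30, 36, 42, 48]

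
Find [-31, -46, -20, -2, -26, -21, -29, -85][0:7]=[-31, -46, -20, -2, -26, -21, -29]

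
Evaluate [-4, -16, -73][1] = -16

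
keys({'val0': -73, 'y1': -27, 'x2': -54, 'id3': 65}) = ['val0', 'y1', 'x2', 'id3']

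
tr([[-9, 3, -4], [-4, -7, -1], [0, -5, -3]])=-19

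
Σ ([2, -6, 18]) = 2 + -6 + 18
= 14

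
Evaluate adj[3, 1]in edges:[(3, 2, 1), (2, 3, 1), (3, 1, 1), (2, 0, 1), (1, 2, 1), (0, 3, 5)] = 1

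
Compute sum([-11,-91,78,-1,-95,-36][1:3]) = slice → [-91, 78]
(-91) + 78
= -13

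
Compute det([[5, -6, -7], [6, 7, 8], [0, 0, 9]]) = 639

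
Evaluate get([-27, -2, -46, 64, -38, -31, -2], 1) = -2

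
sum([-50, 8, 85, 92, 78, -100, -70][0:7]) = 43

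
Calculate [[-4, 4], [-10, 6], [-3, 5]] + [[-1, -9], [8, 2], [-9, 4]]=[[-5, -5], [-2, 8], [-12, 9]]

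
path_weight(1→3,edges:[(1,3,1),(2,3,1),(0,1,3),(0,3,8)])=1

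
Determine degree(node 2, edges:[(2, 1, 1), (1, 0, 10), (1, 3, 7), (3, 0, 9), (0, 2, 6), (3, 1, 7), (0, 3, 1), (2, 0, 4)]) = incident: (2,1), (0,2), (2,0)
= 3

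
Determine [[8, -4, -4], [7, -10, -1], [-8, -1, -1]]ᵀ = [[8, 7, -8], [-4, -10, -1], [-4, -1, -1]]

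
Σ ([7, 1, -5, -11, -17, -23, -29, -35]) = -112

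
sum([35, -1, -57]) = 35 + (-1) + (-57)
= -23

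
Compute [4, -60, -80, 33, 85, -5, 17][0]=4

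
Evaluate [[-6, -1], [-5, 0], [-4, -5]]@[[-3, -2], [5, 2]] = [[13, 10], [15, 10], [-13, -2]]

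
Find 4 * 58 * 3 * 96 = 66816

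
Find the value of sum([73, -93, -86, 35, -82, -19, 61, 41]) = 73 + (-93) + (-86) + 35 + (-82) + (-19) + 61 + 41
= -70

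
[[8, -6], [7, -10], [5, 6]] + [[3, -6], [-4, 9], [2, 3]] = [[11, -12], [3, -1], [7, 9]]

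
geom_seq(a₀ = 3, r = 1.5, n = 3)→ a_0 = 3*1.5^0 = 3.0
a_1 = 3*1.5^1 = 4.5
a_2 = 3*1.5^2 = 6.75
= [3.0, 4.5, 6.75]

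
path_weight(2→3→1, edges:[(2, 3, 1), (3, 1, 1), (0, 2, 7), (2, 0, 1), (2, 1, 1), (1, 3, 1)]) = 2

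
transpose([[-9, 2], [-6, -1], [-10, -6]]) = [[-9, -6, -10], [2, -1, -6]]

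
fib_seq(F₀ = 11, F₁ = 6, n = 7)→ F_2 = F_1 + F_0 = 17
F_3 = F_2 + F_1 = 23
F_4 = F_3 + F_2 = 40
...
= [11, 6, 17, 23, 40, 63, 103]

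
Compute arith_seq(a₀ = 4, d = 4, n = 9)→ [4, 8, 12, 16, 20, 24, 28, 32, 36]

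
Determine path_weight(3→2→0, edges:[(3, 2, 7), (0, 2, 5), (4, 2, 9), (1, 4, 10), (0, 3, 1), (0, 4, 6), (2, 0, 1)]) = 8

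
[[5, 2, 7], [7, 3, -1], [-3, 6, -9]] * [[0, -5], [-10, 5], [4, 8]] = [[8, 41], [-34, -28], [-96, -27]]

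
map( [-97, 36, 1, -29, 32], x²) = (-97)²=9409, (36)²=1296, (1)²=1, (-29)²=841, (32)²=1024
= [9409, 1296, 1, 841, 1024]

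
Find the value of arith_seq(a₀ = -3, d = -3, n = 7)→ [-3, -6, -9, -12, -15, -18, -21]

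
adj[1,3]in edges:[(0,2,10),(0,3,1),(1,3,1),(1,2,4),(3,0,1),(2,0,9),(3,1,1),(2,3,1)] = 1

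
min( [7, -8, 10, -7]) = -8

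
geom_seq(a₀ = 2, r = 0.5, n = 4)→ [2.0, 1.0, 0.5, 0.25]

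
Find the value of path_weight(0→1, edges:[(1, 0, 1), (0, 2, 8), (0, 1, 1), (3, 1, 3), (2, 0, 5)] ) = w(0→1)=1
= 1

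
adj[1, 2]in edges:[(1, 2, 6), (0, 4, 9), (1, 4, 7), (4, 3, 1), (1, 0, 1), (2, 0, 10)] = 6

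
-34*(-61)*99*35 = 7186410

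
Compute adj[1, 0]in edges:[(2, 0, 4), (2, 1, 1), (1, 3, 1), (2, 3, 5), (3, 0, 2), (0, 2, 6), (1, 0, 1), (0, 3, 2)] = 1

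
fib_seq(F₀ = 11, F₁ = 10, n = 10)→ F_2 = F_1 + F_0 = 21
F_3 = F_2 + F_1 = 31
F_4 = F_3 + F_2 = 52
...
= [11, 10, 21, 31, 52, 83, 135, 218, 353, 571]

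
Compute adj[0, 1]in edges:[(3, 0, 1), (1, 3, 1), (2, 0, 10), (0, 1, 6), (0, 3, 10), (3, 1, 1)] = 6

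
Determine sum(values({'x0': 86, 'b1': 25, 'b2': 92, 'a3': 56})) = 259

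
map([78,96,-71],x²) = [6084, 9216, 5041]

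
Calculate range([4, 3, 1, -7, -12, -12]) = 16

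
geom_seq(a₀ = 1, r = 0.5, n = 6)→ [1.0, 0.5, 0.25, 0.125, 0.0625, 0.03125]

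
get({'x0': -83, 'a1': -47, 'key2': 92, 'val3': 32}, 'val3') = 32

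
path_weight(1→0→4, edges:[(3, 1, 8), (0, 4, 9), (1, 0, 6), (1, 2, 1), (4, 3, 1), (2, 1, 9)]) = 15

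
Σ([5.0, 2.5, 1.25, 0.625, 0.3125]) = 9.6875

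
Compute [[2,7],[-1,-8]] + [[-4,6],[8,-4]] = [[-2, 13], [7, -12]]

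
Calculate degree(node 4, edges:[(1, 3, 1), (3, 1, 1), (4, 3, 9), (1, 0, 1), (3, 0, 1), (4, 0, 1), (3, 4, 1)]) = 3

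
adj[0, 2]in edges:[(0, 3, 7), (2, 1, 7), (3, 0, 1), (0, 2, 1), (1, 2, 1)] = 1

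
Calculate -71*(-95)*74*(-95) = -47417350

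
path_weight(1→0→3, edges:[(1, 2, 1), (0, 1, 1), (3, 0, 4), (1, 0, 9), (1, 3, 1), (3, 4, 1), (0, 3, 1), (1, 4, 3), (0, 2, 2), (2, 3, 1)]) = w(1→0)=9 + w(0→3)=1
= 10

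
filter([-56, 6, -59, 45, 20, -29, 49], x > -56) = [6, 45, 20, -29, 49]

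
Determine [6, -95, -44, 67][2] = -44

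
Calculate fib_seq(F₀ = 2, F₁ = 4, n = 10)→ [2, 4, 6, 10, 16, 26, 42, 68, 110, 178]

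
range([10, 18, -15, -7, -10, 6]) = 33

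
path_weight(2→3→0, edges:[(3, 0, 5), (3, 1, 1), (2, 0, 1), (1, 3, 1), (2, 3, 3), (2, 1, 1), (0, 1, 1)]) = 8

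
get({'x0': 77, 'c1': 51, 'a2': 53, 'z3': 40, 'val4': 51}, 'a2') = 53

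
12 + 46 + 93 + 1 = 152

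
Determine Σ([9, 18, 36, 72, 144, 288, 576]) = 1143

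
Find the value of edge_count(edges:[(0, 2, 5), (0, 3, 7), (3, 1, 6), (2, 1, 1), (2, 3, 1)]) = 5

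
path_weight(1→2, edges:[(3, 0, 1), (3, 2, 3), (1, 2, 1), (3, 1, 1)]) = 1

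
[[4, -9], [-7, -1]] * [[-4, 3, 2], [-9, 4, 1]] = C[0][0] = (4)*(-4) + (-9)*(-9) = 65
C[0][1] = (4)*(3) + (-9)*(4) = -24
C[0][2] = (4)*(2) + (-9)*(1) = -1
C[1][0] = (-7)*(-4) + (-1)*(-9) = 37
C[1][1] = (-7)*(3) + (-1)*(4) = -25
C[1][2] = (-7)*(2) + (-1)*(1) = -15
= [[65, -24, -1], [37, -25, -15]]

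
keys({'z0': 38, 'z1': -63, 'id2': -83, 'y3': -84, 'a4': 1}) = ['z0', 'z1', 'id2', 'y3', 'a4']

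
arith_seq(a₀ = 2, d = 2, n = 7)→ a_0 = 2 + 0*2 = 2
a_1 = 2 + 1*2 = 4
a_2 = 2 + 2*2 = 6
...
= [2, 4, 6, 8, 10, 12, 14]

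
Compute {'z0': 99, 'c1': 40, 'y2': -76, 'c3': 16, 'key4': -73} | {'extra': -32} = {'z0': 99, 'c1': 40, 'y2': -76, 'c3': 16, 'key4': -73, 'extra': -32}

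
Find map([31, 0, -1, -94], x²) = [961, 0, 1, 8836]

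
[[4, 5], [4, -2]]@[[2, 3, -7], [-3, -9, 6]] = [[-7, -33, 2], [14, 30, -40]]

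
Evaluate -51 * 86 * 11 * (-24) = 1157904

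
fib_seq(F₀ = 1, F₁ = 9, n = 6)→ [1, 9, 10, 19, 29, 48]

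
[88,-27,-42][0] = 88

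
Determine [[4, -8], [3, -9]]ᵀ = [[4, 3], [-8, -9]]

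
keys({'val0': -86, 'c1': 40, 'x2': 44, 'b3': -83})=['val0', 'c1', 'x2', 'b3']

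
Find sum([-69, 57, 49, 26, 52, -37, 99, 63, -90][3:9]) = slice → [26, 52, -37, 99, 63, -90]
26 + 52 + (-37) + 99 + 63 + (-90)
= 113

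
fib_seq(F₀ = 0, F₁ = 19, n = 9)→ [0, 19, 19, 38, 57, 95, 152, 247, 399]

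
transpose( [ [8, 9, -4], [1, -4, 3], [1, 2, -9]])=[[8, 1, 1], [9, -4, 2], [-4, 3, -9]]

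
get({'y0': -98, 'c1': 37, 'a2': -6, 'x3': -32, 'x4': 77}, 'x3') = -32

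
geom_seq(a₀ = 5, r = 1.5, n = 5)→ [5.0, 7.5, 11.25, 16.875, 25.3125]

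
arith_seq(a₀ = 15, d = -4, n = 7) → a_0 = 15 + 0*-4 = 15
a_1 = 15 + 1*-4 = 11
a_2 = 15 + 2*-4 = 7
...
= [15, 11, 7, 3, -1, -5, -9]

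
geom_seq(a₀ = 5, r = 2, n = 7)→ [5, 10, 20, 40, 80, 160, 320]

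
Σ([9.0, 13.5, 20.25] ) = 9.0 + 13.5 + 20.25
= 42.75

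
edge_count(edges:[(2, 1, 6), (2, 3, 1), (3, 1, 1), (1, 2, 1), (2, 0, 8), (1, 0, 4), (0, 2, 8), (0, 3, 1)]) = 8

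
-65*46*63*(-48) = 9041760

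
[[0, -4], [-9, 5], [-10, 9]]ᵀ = [[0, -9, -10], [-4, 5, 9]]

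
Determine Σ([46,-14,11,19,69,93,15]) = 239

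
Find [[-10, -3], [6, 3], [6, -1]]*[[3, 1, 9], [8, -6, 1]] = C[0][0] = (-10)*(3) + (-3)*(8) = -54
C[0][1] = (-10)*(1) + (-3)*(-6) = 8
C[0][2] = (-10)*(9) + (-3)*(1) = -93
C[1][0] = (6)*(3) + (3)*(8) = 42
C[1][1] = (6)*(1) + (3)*(-6) = -12
C[1][2] = (6)*(9) + (3)*(1) = 57
... (3 more cells)
= [[-54, 8, -93], [42, -12, 57], [10, 12, 53]]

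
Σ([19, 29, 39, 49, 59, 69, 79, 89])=19 + 29 + 39 + 49 + 59 + 69 + 79 + 89
= 432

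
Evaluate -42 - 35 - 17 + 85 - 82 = -91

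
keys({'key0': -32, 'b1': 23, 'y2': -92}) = ['key0', 'b1', 'y2']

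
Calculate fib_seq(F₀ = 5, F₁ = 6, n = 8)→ F_2 = F_1 + F_0 = 11
F_3 = F_2 + F_1 = 17
F_4 = F_3 + F_2 = 28
...
= [5, 6, 11, 17, 28, 45, 73, 118]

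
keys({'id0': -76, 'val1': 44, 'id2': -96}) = ['id0', 'val1', 'id2']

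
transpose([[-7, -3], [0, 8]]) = [[-7, 0], [-3, 8]]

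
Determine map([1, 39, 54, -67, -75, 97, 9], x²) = [1, 1521, 2916, 4489, 5625, 9409, 81]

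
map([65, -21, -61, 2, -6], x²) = [4225, 441, 3721, 4, 36]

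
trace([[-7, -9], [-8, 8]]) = diagonal: (-7) + 8
= 1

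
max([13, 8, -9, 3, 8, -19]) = 13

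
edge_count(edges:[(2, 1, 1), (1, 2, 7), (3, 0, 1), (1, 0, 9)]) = 4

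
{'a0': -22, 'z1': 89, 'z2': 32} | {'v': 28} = {'a0': -22, 'z1': 89, 'z2': 32, 'v': 28}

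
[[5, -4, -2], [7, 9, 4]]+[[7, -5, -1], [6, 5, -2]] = [[12, -9, -3], [13, 14, 2]]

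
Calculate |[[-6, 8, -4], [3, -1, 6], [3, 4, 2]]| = 192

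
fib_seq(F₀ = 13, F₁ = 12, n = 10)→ [13, 12, 25, 37, 62, 99, 161, 260, 421, 681]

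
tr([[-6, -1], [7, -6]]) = diagonal: (-6) + (-6)
= -12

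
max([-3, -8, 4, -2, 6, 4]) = 6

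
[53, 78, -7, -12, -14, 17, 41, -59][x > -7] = keep x where x > -7: 53✓, 78✓, -7✗, -12✗, -14✗, 17✓, 41✓, -59✗
= [53, 78, 17, 41]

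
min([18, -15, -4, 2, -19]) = -19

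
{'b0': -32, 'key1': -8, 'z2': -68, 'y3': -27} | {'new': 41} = {'b0': -32, 'key1': -8, 'z2': -68, 'y3': -27, 'new': 41}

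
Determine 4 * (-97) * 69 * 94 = -2516568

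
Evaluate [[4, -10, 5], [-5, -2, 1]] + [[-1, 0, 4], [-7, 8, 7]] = [[3, -10, 9], [-12, 6, 8]]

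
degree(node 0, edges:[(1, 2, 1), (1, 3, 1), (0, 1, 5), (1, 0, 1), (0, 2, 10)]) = incident: (0,1), (1,0), (0,2)
= 3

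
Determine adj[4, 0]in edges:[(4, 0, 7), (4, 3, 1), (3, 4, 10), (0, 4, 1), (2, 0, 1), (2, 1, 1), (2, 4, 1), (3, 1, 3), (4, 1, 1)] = 7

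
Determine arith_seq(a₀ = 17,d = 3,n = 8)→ [17, 20, 23, 26, 29, 32, 35, 38]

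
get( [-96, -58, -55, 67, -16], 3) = 67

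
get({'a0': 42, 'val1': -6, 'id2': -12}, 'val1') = -6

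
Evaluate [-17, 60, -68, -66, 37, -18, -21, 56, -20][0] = -17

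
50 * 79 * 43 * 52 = 8832200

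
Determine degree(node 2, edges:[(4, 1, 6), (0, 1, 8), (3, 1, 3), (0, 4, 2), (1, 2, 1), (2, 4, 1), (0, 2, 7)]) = incident: (1,2), (2,4), (0,2)
= 3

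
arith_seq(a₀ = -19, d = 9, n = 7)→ a_0 = -19 + 0*9 = -19
a_1 = -19 + 1*9 = -10
a_2 = -19 + 2*9 = -1
...
= [-19, -10, -1, 8, 17, 26, 35]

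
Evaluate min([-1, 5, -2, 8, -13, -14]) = -14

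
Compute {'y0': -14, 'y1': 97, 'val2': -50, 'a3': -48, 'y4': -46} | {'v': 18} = {'y0': -14, 'y1': 97, 'val2': -50, 'a3': -48, 'y4': -46, 'v': 18}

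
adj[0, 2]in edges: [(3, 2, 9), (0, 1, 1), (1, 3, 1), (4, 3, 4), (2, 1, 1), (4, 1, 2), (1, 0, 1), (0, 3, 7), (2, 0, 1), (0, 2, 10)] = 10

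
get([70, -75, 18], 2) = 18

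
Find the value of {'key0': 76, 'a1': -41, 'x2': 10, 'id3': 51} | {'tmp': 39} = {'key0': 76, 'a1': -41, 'x2': 10, 'id3': 51, 'tmp': 39}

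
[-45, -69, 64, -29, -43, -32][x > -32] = [64, -29]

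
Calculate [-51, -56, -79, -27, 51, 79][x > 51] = keep x where x > 51: -51✗, -56✗, -79✗, -27✗, 51✗, 79✓
= [79]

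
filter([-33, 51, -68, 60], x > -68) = keep x where x > -68: -33✓, 51✓, -68✗, 60✓
= [-33, 51, 60]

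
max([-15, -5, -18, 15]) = 15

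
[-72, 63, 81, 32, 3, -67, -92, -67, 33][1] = 63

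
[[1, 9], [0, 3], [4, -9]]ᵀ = [[1, 0, 4], [9, 3, -9]]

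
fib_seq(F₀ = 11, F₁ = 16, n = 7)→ [11, 16, 27, 43, 70, 113, 183]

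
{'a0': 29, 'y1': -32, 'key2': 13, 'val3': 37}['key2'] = 13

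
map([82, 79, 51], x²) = [6724, 6241, 2601]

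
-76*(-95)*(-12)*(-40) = 3465600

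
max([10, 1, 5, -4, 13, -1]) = 13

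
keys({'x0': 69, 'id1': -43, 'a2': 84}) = ['x0', 'id1', 'a2']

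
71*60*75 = 319500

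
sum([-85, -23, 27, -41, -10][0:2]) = slice → [-85, -23]
(-85) + (-23)
= -108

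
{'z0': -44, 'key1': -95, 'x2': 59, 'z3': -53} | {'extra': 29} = {'z0': -44, 'key1': -95, 'x2': 59, 'z3': -53, 'extra': 29}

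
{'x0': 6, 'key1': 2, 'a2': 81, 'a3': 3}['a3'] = 3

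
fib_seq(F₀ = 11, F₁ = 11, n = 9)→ [11, 11, 22, 33, 55, 88, 143, 231, 374]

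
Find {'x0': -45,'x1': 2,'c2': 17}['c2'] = 17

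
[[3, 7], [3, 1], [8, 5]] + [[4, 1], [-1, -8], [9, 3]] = [[7, 8], [2, -7], [17, 8]]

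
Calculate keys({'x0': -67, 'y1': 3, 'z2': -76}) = ['x0', 'y1', 'z2']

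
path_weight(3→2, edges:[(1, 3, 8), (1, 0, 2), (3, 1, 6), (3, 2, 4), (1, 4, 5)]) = w(3→2)=4
= 4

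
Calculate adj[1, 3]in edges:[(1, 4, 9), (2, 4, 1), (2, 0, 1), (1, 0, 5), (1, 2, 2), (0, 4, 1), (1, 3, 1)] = 1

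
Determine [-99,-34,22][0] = -99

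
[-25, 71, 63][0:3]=[-25, 71, 63]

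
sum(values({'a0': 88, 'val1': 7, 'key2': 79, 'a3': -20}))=154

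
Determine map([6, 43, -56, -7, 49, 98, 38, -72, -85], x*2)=6*2=12, 43*2=86, -56*2=-112, -7*2=-14, 49*2=98, 98*2=196, 38*2=76, -72*2=-144, -85*2=-170
= [12, 86, -112, -14, 98, 196, 76, -144, -170]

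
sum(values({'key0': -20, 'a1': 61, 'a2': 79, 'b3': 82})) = 202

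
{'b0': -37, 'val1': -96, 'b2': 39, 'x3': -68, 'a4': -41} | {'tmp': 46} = {'b0': -37, 'val1': -96, 'b2': 39, 'x3': -68, 'a4': -41, 'tmp': 46}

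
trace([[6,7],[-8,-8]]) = diagonal: 6 + (-8)
= -2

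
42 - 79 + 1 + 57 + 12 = 33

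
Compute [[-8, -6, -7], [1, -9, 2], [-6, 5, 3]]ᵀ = [[-8, 1, -6], [-6, -9, 5], [-7, 2, 3]]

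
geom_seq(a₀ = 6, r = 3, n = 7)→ [6, 18, 54, 162, 486, 1458, 4374]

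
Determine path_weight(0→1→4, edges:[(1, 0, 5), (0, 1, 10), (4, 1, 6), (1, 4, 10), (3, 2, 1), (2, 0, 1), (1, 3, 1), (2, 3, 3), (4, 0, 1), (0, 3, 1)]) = 20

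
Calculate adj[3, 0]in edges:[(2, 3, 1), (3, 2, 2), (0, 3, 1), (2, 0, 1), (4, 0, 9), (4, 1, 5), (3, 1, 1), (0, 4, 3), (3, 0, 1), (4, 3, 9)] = 1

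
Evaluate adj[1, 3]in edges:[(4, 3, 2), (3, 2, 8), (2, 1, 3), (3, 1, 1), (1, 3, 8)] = 8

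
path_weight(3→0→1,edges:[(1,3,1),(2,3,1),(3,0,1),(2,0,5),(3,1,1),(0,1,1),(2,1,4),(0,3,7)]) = 2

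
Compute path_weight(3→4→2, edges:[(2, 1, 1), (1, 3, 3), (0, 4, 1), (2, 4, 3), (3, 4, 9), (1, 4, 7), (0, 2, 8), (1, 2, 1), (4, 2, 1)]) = w(3→4)=9 + w(4→2)=1
= 10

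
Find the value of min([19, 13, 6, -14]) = -14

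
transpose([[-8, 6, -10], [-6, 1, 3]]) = [[-8, -6], [6, 1], [-10, 3]]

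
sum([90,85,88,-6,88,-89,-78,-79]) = 99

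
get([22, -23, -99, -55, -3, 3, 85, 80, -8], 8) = -8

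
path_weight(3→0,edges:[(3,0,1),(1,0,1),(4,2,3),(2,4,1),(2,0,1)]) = w(3→0)=1
= 1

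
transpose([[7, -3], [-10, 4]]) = [[7, -10], [-3, 4]]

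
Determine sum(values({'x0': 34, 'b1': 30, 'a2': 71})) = 34 + 30 + 71
= 135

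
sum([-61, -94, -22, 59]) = -118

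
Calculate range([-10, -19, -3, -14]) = 16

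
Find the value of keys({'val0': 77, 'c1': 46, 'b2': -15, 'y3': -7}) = ['val0', 'c1', 'b2', 'y3']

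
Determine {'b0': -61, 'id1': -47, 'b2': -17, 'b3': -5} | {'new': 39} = {'b0': -61, 'id1': -47, 'b2': -17, 'b3': -5, 'new': 39}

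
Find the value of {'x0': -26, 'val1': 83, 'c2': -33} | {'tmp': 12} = {'x0': -26, 'val1': 83, 'c2': -33, 'tmp': 12}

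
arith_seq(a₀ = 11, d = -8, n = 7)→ [11, 3, -5, -13, -21, -29, -37]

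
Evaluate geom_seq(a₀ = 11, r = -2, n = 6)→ a_0 = 11*(-2)^0 = 11
a_1 = 11*(-2)^1 = -22
a_2 = 11*(-2)^2 = 44
...
= [11, -22, 44, -88, 176, -352]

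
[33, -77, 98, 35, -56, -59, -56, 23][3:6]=[35, -56, -59]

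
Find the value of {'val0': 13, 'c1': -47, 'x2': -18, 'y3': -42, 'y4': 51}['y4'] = 51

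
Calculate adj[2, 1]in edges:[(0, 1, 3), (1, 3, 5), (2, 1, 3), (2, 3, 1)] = 3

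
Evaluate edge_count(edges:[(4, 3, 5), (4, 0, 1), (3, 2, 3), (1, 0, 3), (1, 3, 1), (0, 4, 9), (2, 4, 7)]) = 7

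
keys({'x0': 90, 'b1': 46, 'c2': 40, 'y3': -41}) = ['x0', 'b1', 'c2', 'y3']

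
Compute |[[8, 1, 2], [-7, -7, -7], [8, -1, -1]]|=(1)*(8)*det([[-7, -7], [-1, -1]]) + (-1)*(1)*det([[-7, -7], [8, -1]]) + (1)*(2)*det([[-7, -7], [8, -1]])
= 0 + -63 + 126
= 63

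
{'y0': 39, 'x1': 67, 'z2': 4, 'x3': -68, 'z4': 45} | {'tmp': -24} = {'y0': 39, 'x1': 67, 'z2': 4, 'x3': -68, 'z4': 45, 'tmp': -24}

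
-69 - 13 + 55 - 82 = -109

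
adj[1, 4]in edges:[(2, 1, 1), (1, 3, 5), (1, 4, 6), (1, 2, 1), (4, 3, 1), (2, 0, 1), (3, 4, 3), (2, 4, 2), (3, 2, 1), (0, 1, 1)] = 6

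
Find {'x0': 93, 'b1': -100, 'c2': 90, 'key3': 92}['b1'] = -100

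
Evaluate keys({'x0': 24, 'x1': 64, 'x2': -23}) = ['x0', 'x1', 'x2']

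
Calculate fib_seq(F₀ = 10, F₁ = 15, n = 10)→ F_2 = F_1 + F_0 = 25
F_3 = F_2 + F_1 = 40
F_4 = F_3 + F_2 = 65
...
= [10, 15, 25, 40, 65, 105, 170, 275, 445, 720]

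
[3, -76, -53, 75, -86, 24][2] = -53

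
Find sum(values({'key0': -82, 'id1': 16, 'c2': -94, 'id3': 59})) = -101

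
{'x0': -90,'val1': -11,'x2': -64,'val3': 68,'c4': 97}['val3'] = 68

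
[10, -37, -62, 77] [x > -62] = [10, -37, 77]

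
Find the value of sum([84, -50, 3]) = 84 + (-50) + 3
= 37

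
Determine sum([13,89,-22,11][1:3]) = slice → [89, -22]
89 + (-22)
= 67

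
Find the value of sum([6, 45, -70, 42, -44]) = -21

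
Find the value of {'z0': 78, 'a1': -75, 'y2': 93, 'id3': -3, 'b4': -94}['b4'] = -94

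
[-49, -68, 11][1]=-68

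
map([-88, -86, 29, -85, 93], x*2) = [-176, -172, 58, -170, 186]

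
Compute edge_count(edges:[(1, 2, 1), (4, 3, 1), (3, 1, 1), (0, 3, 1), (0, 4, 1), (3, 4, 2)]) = 6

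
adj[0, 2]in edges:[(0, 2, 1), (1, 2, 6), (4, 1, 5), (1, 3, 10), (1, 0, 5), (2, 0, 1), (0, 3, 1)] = 1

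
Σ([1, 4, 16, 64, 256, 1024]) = 1365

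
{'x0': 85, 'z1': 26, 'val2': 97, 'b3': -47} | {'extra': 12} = {'x0': 85, 'z1': 26, 'val2': 97, 'b3': -47, 'extra': 12}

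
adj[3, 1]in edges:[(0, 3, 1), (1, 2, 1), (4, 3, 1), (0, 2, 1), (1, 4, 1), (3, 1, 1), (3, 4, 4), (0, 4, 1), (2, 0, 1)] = 1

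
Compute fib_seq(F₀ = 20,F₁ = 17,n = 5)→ F_2 = F_1 + F_0 = 37
F_3 = F_2 + F_1 = 54
F_4 = F_3 + F_2 = 91
= [20, 17, 37, 54, 91]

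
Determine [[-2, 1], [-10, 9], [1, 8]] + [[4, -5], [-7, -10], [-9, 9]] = [[2, -4], [-17, -1], [-8, 17]]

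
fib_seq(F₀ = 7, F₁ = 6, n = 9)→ F_2 = F_1 + F_0 = 13
F_3 = F_2 + F_1 = 19
F_4 = F_3 + F_2 = 32
...
= [7, 6, 13, 19, 32, 51, 83, 134, 217]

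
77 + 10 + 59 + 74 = 220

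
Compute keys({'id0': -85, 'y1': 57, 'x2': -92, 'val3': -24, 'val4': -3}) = ['id0', 'y1', 'x2', 'val3', 'val4']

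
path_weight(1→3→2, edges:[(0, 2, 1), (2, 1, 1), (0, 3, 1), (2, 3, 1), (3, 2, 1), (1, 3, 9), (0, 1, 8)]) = w(1→3)=9 + w(3→2)=1
= 10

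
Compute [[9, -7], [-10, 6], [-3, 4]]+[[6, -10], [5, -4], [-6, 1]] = [[15, -17], [-5, 2], [-9, 5]]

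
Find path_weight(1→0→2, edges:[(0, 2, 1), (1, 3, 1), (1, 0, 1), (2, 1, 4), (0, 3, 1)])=w(1→0)=1 + w(0→2)=1
= 2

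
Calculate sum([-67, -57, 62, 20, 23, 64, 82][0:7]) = 127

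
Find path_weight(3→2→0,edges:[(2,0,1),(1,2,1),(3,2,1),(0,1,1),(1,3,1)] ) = w(3→2)=1 + w(2→0)=1
= 2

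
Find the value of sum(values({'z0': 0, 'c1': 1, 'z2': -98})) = 0 + 1 + (-98)
= -97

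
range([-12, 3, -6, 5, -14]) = 19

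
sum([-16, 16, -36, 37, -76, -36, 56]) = -55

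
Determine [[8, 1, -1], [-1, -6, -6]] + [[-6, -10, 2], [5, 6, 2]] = [[2, -9, 1], [4, 0, -4]]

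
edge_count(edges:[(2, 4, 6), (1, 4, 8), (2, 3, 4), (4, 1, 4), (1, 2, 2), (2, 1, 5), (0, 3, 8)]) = 7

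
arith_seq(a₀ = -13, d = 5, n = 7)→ a_0 = -13 + 0*5 = -13
a_1 = -13 + 1*5 = -8
a_2 = -13 + 2*5 = -3
...
= [-13, -8, -3, 2, 7, 12, 17]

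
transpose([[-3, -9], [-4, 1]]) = [[-3, -4], [-9, 1]]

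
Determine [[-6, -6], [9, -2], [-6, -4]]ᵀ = [[-6, 9, -6], [-6, -2, -4]]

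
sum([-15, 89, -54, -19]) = 1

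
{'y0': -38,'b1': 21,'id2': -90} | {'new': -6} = {'y0': -38, 'b1': 21, 'id2': -90, 'new': -6}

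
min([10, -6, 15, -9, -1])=-9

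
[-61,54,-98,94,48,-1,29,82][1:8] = [54, -98, 94, 48, -1, 29, 82]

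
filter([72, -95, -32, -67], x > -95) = [72, -32, -67]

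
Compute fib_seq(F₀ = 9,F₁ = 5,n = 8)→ F_2 = F_1 + F_0 = 14
F_3 = F_2 + F_1 = 19
F_4 = F_3 + F_2 = 33
...
= [9, 5, 14, 19, 33, 52, 85, 137]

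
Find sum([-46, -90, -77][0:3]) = slice → [-46, -90, -77]
(-46) + (-90) + (-77)
= -213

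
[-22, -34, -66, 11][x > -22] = keep x where x > -22: -22✗, -34✗, -66✗, 11✓
= [11]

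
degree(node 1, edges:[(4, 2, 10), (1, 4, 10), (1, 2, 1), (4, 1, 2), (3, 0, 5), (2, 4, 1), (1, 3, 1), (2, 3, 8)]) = 4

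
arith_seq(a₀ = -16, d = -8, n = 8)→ [-16, -24, -32, -40, -48, -56, -64, -72]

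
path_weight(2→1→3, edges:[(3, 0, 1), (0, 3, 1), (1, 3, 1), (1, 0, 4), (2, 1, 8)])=9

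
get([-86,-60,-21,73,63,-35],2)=-21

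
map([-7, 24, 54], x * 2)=-7*2=-14, 24*2=48, 54*2=108
= [-14, 48, 108]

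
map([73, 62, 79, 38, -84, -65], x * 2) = 73*2=146, 62*2=124, 79*2=158, 38*2=76, -84*2=-168, -65*2=-130
= [146, 124, 158, 76, -168, -130]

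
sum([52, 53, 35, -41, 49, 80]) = 52 + 53 + 35 + (-41) + 49 + 80
= 228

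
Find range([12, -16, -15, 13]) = 29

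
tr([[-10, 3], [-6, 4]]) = diagonal: (-10) + 4
= -6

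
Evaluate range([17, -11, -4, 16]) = 28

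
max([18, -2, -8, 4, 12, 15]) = 18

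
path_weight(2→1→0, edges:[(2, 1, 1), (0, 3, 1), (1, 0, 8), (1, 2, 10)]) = w(2→1)=1 + w(1→0)=8
= 9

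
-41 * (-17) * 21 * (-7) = -102459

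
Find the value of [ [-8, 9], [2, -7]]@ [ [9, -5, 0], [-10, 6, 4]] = C[0][0] = (-8)*(9) + (9)*(-10) = -162
C[0][1] = (-8)*(-5) + (9)*(6) = 94
C[0][2] = (-8)*(0) + (9)*(4) = 36
C[1][0] = (2)*(9) + (-7)*(-10) = 88
C[1][1] = (2)*(-5) + (-7)*(6) = -52
C[1][2] = (2)*(0) + (-7)*(4) = -28
= [[-162, 94, 36], [88, -52, -28]]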